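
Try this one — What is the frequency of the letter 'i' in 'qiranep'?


Letter 'i' in 'qiranep': found at position(s) 2 = 1 occurrence(s).

1


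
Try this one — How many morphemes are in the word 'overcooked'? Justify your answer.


Decomposition: over- (prefix) + cook (root) + -ed (suffix) = 3 morpheme(s)

3 morphemes


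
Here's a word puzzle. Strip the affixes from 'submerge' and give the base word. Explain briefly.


Remove prefix 'sub' from 'submerge' to get root 'merge'.

merge


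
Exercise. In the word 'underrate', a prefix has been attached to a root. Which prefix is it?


The word 'underrate' = 'under' (prefix) + 'rate' (root). The prefix is 'under'.

under


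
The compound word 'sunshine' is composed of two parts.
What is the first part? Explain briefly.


Split 'sunshine' into 'sun' + 'shine'. The first part is 'sun'.

sun


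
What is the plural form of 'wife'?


Apply rule: Change -fe to -ves. 'wife' becomes 'wives'.

wives


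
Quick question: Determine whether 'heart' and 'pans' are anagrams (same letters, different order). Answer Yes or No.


Sorted letters of 'heart': 'aehrt'
Sorted letters of 'pans': 'anps'
They do not match.

No


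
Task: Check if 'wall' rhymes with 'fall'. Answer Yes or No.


Rime (stressed vowel + following sounds) of 'wall': -all = /ɔːl/
Rime of 'fall': -all = /ɔːl/
/ɔːl/ and /ɔːl/ are the same ending sound, so the words rhyme.

Yes


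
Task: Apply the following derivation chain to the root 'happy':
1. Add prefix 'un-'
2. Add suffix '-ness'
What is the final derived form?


Step 1: Add prefix 'un-' to 'happy' = 'unhappy'
Step 2: Add suffix '-ness' to 'unhappy' = 'unhappiness'

unhappiness


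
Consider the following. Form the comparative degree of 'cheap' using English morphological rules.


Apply comparative formation (add -er): 'cheap' -> 'cheaper'.

cheaper


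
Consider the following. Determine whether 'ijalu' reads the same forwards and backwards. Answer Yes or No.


Forward: 'ijalu'
Reversed: 'ulaji'
They differ.

No


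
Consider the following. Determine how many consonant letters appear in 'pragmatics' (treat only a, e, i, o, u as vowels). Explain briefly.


Consonants in 'pragmatics': p, r, g, m, t, c, s = 7 consonants.

7


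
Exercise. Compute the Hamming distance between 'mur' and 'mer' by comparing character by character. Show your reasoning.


Alignment:
Position 1: 'm' vs 'm' = match
Position 2: 'u' vs 'e' = DIFFER
Position 3: 'r' vs 'r' = match
Total differences: 1

1


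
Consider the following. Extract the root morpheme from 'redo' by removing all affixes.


Remove prefix 're' from 'redo' to get root 'do'.

do


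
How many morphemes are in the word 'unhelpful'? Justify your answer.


Decomposition: un- (prefix) + help (root) + -ful (suffix) = 3 morpheme(s)

3 morphemes


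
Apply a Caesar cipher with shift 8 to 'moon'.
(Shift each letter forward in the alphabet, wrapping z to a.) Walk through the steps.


Shift each letter by 8: m -> u, o -> w, o -> w, n -> v. Result: 'uwwv'.

uwwv


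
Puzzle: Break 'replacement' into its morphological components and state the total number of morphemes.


Step 1: Identify prefix: 're' (meaning: again)
Step 2: Identify root: 'place'
Step 3: Identify suffix(es): 'ment'
Decomposition: re- (prefix: again) + place (root) + -ment (suffix: action/result)
Total morphemes: 3

3 morphemes (re- (prefix: again) + place (root) + -ment (suffix: action/result))


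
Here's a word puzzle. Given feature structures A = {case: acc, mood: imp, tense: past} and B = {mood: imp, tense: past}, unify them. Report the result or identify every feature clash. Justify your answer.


Compare features:
case: A=acc vs B=_ -> unified: acc
mood: A=imp vs B=imp -> unified: imp
tense: A=past vs B=past -> unified: past
No clashes found.

Unified: {case: acc, mood: imp, tense: past}


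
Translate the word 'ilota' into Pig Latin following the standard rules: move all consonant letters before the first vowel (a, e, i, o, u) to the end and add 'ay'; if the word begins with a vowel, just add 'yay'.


'ilota' starts with a vowel, so add 'yay': 'ilotayay'.

ilotayay


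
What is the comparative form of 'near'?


Apply comparative formation (add -er): 'near' -> 'nearer'.

nearer


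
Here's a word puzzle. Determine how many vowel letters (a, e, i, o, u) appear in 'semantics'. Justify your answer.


Vowels in 'semantics': e, a, i = 3 vowels.

3


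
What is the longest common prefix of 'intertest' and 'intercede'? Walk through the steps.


Compare from the start: 5 characters match: 'inter'. Mismatch at position 6: 't' vs 'c'.

inter


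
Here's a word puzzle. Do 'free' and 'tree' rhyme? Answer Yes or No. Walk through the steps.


Rime (stressed vowel + following sounds) of 'free': -ee = /iː/
Rime of 'tree': -ee = /iː/
/iː/ and /iː/ are the same ending sound, so the words rhyme.

Yes


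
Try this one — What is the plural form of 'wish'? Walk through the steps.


Apply rule: Add -es (sibilant/fricative ending). 'wish' becomes 'wishes'.

wishes


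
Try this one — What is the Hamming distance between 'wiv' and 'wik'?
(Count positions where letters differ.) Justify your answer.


Alignment:
Position 1: 'w' vs 'w' = match
Position 2: 'i' vs 'i' = match
Position 3: 'v' vs 'k' = DIFFER
Total differences: 1

1


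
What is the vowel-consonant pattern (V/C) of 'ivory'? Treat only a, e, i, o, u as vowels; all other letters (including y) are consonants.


Letter mapping: i = V, v = C, o = V, r = C, y = C.

VCVCC


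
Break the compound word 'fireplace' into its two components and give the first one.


Split 'fireplace' into 'fire' + 'place'. The first part is 'fire'.

fire


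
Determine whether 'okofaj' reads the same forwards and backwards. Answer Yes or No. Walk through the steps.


Forward: 'okofaj'
Reversed: 'jafoko'
They differ.

No


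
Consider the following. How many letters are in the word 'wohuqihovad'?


Spell out 'wohuqihovad' and number each letter: w(1), o(2), h(3), u(4), q(5), i(6), h(7), o(8), v(9), a(10), d(11). Total: 11 letters.

11


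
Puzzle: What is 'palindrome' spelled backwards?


Reverse 'palindrome' character by character: 'emordnilap'.

emordnilap


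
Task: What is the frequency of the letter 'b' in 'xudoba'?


Letter 'b' in 'xudoba': found at position(s) 5 = 1 occurrence(s).

1


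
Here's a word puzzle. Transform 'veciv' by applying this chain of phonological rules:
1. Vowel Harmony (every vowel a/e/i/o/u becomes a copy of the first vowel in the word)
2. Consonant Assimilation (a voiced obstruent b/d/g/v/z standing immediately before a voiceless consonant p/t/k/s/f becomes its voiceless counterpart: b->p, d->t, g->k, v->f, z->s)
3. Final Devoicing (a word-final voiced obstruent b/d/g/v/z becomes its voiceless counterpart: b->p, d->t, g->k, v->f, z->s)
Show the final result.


Starting form: 'veciv'
Rule 1: Vowel Harmony: all vowels become 'e' (matching first vowel). 'veciv' -> 'vecev'
Rule 2: Consonant Assimilation: no voiced obstruent (b/d/g/v/z) stands immediately before a voiceless consonant (p/t/k/s/f). No change.
Rule 3: Final Devoicing: word-final voiced obstruent 'v' becomes voiceless 'f'. 'vecev' -> 'vecef'
Final form: 'vecef'

vecef


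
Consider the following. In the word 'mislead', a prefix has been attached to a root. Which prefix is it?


The word 'mislead' = 'mis' (prefix) + 'lead' (root). The prefix is 'mis'.

mis


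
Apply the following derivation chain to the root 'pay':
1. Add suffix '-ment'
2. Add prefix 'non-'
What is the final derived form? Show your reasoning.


Step 1: Add suffix '-ment' to 'pay' = 'payment'
Step 2: Add prefix 'non-' to 'payment' = 'nonpayment'

nonpayment


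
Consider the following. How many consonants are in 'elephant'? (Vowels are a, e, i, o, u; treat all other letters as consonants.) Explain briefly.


Consonants in 'elephant': l, p, h, n, t = 5 consonants.

5


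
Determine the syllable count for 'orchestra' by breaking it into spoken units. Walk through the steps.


Break 'orchestra' into syllables: or-ches-tra -> or | ches | tra = 3 syllables

3 syllables


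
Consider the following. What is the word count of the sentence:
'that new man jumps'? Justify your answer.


Split into words: that | new | man | jumps = 4 words.

4


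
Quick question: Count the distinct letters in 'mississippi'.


Unique letters in 'mississippi': {i, m, p, s} = 4 distinct letters.

4


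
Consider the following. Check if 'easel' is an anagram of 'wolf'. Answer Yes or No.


Sorted letters of 'easel': 'aeels'
Sorted letters of 'wolf': 'flow'
They do not match.

No


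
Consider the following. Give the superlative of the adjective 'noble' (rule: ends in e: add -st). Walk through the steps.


Apply superlative formation (ends in e: add -st): 'noble' -> 'noblest'.

noblest


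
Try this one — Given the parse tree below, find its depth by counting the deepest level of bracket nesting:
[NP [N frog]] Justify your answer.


Count bracket nesting levels:
'[' at pos 0: depth = 1
'[' at pos 4: depth = 2
Maximum depth reached: 2

2


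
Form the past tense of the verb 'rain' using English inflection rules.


Apply rule: Add -ed. 'rain' becomes 'rained'.

rained


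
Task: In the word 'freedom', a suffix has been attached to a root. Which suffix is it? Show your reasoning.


The word 'freedom' = 'free' (root) + '-dom' (suffix). The suffix is '-dom'.

dom


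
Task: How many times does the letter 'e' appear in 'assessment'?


Letter 'e' in 'assessment': found at position(s) 4, 8 = 2 occurrence(s).

2


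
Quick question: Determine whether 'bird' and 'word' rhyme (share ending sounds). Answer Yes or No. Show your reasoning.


Rime (stressed vowel + following sounds) of 'bird': -ird = /ɜːrd/
Rime of 'word': -ord = /ɜːrd/
/ɜːrd/ and /ɜːrd/ are the same ending sound, so the words rhyme.

Yes


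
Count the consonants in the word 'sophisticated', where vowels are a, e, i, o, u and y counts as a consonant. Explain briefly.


Consonants in 'sophisticated': s, p, h, s, t, c, t, d = 8 consonants.

8


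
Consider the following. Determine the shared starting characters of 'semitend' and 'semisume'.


Compare from the start: 4 characters match: 'semi'. Mismatch at position 5: 't' vs 's'.

semi


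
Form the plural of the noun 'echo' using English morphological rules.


Apply rule: Add -es (consonant + o). 'echo' becomes 'echoes'.

echoes


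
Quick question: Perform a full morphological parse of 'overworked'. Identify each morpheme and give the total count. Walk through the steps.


Step 1: Identify prefix: 'over' (meaning: excessively)
Step 2: Identify root: 'work'
Step 3: Identify suffix(es): 'ed'
Decomposition: over- (prefix: excessively) + work (root) + -ed (suffix: past)
Total morphemes: 3

3 morphemes (over- (prefix: excessively) + work (root) + -ed (suffix: past))


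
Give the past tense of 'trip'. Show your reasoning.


Apply rule: Double final consonant and add -ed. 'trip' becomes 'tripped'.

tripped


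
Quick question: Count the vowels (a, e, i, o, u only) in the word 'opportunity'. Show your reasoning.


Vowels in 'opportunity': o, o, u, i = 4 vowels.

4


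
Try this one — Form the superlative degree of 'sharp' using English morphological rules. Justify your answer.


Apply superlative formation (add -est): 'sharp' -> 'sharpest'.

sharpest


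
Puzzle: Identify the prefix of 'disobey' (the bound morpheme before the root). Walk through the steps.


The word 'disobey' = 'dis' (prefix) + 'obey' (root). The prefix is 'dis'.

dis


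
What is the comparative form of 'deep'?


Apply comparative formation (add -er): 'deep' -> 'deeper'.

deeper


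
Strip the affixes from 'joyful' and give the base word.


Remove suffix '-ful' from 'joyful' to get root 'joy'.

joy


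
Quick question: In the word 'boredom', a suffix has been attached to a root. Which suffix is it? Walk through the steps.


The word 'boredom' = 'bore' (root) + '-dom' (suffix). The suffix is '-dom'.

dom


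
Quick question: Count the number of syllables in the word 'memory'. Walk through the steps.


Break 'memory' into syllables: mem-o-ry -> mem | o | ry = 3 syllables

3 syllables


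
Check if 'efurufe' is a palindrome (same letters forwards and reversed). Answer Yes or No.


Forward: 'efurufe'
Reversed: 'efurufe'
They are identical.

Yes


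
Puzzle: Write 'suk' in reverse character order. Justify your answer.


Reverse 'suk' character by character: 'kus'.

kus


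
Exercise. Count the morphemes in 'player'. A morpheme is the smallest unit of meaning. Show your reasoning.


Decomposition: play (root) + -er (suffix) = 2 morpheme(s)

2 morphemes


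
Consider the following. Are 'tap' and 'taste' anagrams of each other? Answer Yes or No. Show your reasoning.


Sorted letters of 'tap': 'apt'
Sorted letters of 'taste': 'aestt'
They do not match.

No


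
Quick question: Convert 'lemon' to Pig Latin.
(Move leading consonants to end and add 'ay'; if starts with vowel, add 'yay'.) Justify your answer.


'lemon': move consonant cluster 'l' to end and add 'ay': 'emonlay'.

emonlay


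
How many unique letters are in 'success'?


Unique letters in 'success': {c, e, s, u} = 4 distinct letters.

4


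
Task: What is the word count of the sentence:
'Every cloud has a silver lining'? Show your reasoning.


Split into words: Every | cloud | has | a | silver | lining = 6 words.

6


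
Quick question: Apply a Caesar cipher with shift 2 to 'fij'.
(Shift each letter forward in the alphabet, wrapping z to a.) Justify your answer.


Shift each letter by 2: f -> h, i -> k, j -> l. Result: 'hkl'.

hkl


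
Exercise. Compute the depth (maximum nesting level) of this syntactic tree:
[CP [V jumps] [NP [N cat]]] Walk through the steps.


Count bracket nesting levels:
'[' at pos 0: depth = 1
'[' at pos 4: depth = 2
'[' at pos 14: depth = 2
'[' at pos 18: depth = 3
Maximum depth reached: 3

3


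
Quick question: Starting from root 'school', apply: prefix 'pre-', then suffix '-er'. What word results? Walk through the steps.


Step 1: Add prefix 'pre-' to 'school' = 'preschool'
Step 2: Add suffix '-er' to 'preschool' = 'preschooler'

preschooler


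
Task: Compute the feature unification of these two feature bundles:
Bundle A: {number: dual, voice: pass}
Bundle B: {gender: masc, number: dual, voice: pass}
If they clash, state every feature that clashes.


Compare features:
gender: A=_ vs B=masc -> unified: masc
number: A=dual vs B=dual -> unified: dual
voice: A=pass vs B=pass -> unified: pass
No clashes found.

Unified: {gender: masc, number: dual, voice: pass}


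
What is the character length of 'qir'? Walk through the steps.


Spell out 'qir' and number each letter: q(1), i(2), r(3). Total: 3 letters.

3


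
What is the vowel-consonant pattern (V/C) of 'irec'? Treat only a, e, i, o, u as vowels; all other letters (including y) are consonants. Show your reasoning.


Letter mapping: i = V, r = C, e = V, c = C.

VCVC


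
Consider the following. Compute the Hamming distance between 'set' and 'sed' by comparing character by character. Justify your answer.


Alignment:
Position 1: 's' vs 's' = match
Position 2: 'e' vs 'e' = match
Position 3: 't' vs 'd' = DIFFER
Total differences: 1

1


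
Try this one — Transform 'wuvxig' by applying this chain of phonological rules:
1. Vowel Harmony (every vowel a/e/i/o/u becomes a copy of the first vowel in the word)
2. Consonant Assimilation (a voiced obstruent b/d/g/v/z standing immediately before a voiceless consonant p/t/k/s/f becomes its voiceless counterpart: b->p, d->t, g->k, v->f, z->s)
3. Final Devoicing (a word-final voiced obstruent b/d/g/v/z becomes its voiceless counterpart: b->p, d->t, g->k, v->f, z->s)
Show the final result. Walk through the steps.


Starting form: 'wuvxig'
Rule 1: Vowel Harmony: all vowels become 'u' (matching first vowel). 'wuvxig' -> 'wuvxug'
Rule 2: Consonant Assimilation: no voiced obstruent (b/d/g/v/z) stands immediately before a voiceless consonant (p/t/k/s/f). No change.
Rule 3: Final Devoicing: word-final voiced obstruent 'g' becomes voiceless 'k'. 'wuvxug' -> 'wuvxuk'
Final form: 'wuvxuk'

wuvxuk


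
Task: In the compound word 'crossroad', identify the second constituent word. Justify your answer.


Split 'crossroad' into 'cross' + 'road'. The second part is 'road'.

road


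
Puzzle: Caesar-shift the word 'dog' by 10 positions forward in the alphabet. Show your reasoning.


Shift each letter by 10: d -> n, o -> y, g -> q. Result: 'nyq'.

nyq


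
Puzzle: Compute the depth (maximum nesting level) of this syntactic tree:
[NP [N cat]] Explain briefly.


Count bracket nesting levels:
'[' at pos 0: depth = 1
'[' at pos 4: depth = 2
Maximum depth reached: 2

2


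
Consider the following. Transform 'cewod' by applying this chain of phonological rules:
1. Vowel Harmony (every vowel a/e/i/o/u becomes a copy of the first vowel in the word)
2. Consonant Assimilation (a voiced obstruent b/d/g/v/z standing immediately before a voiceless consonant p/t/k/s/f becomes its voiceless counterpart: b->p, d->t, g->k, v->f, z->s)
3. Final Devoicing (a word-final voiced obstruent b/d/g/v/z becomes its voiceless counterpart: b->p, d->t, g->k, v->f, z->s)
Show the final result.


Starting form: 'cewod'
Rule 1: Vowel Harmony: all vowels become 'e' (matching first vowel). 'cewod' -> 'cewed'
Rule 2: Consonant Assimilation: no voiced obstruent (b/d/g/v/z) stands immediately before a voiceless consonant (p/t/k/s/f). No change.
Rule 3: Final Devoicing: word-final voiced obstruent 'd' becomes voiceless 't'. 'cewed' -> 'cewet'
Final form: 'cewet'

cewet


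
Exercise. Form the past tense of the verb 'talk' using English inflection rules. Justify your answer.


Apply rule: Add -ed. 'talk' becomes 'talked'.

talked


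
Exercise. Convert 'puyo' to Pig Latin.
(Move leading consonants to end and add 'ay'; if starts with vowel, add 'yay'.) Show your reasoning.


'puyo': move consonant cluster 'p' to end and add 'ay': 'uyopay'.

uyopay


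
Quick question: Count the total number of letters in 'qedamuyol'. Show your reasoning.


Spell out 'qedamuyol' and number each letter: q(1), e(2), d(3), a(4), m(5), u(6), y(7), o(8), l(9). Total: 9 letters.

9


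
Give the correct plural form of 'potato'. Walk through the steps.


Apply rule: Add -es (consonant + o). 'potato' becomes 'potatoes'.

potatoes


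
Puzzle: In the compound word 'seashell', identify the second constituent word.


Split 'seashell' into 'sea' + 'shell'. The second part is 'shell'.

shell


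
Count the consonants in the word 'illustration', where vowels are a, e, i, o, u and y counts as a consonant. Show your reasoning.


Consonants in 'illustration': l, l, s, t, r, t, n = 7 consonants.

7


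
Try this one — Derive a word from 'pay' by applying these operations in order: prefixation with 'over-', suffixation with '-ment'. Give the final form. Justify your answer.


Step 1: Add prefix 'over-' to 'pay' = 'overpay'
Step 2: Add suffix '-ment' to 'overpay' = 'overpayment'

overpayment


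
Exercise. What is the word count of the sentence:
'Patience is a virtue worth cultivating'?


Split into words: Patience | is | a | virtue | worth | cultivating = 6 words.

6


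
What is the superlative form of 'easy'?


Apply superlative formation (consonant + y: change y to i, add -est): 'easy' -> 'easiest'.

easiest


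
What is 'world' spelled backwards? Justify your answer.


Reverse 'world' character by character: 'dlrow'.

dlrow


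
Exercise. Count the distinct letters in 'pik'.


Unique letters in 'pik': {i, k, p} = 3 distinct letters.

3


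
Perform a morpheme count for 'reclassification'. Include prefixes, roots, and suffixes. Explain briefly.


Decomposition: re- (prefix) + class (root) + -ify (suffix) + -ation (suffix) = 4 morpheme(s)

4 morphemes


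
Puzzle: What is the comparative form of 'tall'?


Apply comparative formation (add -er): 'tall' -> 'taller'.

taller


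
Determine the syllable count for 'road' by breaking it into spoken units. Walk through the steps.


Break 'road' into syllables: road -> road = 1 syllable

1 syllable


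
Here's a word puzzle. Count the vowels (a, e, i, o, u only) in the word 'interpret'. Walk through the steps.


Vowels in 'interpret': i, e, e = 3 vowels.

3


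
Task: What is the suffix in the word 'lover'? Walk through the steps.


The word 'lover' = 'love' (root) + '-er' (suffix). The suffix is '-er'.

er


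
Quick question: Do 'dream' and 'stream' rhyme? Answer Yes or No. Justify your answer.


Rime (stressed vowel + following sounds) of 'dream': -eam = /iːm/
Rime of 'stream': -eam = /iːm/
/iːm/ and /iːm/ are the same ending sound, so the words rhyme.

Yes


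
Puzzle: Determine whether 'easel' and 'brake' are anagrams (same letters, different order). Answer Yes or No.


Sorted letters of 'easel': 'aeels'
Sorted letters of 'brake': 'abekr'
They do not match.

No


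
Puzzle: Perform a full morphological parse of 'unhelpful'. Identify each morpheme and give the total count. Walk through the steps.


Step 1: Identify prefix: 'un' (meaning: not/reverse)
Step 2: Identify root: 'help'
Step 3: Identify suffix(es): 'ful'
Decomposition: un- (prefix: not/reverse) + help (root) + -ful (suffix: full of)
Total morphemes: 3

3 morphemes (un- (prefix: not/reverse) + help (root) + -ful (suffix: full of))


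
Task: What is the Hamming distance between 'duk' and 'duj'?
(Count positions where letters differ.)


Alignment:
Position 1: 'd' vs 'd' = match
Position 2: 'u' vs 'u' = match
Position 3: 'k' vs 'j' = DIFFER
Total differences: 1

1


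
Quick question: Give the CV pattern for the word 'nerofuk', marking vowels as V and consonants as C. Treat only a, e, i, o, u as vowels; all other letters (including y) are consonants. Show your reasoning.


Letter mapping: n = C, e = V, r = C, o = V, f = C, u = V, k = C.

CVCVCVC


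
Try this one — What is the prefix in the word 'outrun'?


The word 'outrun' = 'out' (prefix) + 'run' (root). The prefix is 'out'.

out


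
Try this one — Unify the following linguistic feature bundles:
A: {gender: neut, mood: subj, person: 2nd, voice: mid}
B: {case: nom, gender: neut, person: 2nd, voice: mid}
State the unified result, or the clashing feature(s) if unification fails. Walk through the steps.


Compare features:
case: A=_ vs B=nom -> unified: nom
gender: A=neut vs B=neut -> unified: neut
mood: A=subj vs B=_ -> unified: subj
person: A=2nd vs B=2nd -> unified: 2nd
voice: A=mid vs B=mid -> unified: mid
No clashes found.

Unified: {case: nom, gender: neut, mood: subj, person: 2nd, voice: mid}


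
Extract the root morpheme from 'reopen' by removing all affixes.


Remove prefix 're' from 'reopen' to get root 'open'.

open


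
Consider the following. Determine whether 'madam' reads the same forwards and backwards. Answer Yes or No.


Forward: 'madam'
Reversed: 'madam'
They are identical.

Yes


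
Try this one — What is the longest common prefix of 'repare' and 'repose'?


Compare from the start: 3 characters match: 'rep'. Mismatch at position 4: 'a' vs 'o'.

rep


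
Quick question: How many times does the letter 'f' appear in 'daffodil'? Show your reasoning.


Letter 'f' in 'daffodil': found at position(s) 3, 4 = 2 occurrence(s).

2


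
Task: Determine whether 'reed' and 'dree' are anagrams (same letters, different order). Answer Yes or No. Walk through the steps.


Sorted letters of 'reed': 'deer'
Sorted letters of 'dree': 'deer'
They match.

Yes


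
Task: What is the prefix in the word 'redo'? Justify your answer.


The word 'redo' = 're' (prefix) + 'do' (root). The prefix is 're'.

re


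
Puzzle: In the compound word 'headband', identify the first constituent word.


Split 'headband' into 'head' + 'band'. The first part is 'head'.

head


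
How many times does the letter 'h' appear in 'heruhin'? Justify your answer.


Letter 'h' in 'heruhin': found at position(s) 1, 5 = 2 occurrence(s).

2


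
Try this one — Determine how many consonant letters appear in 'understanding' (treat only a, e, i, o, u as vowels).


Consonants in 'understanding': n, d, r, s, t, n, d, n, g = 9 consonants.

9


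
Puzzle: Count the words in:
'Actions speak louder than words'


Split into words: Actions | speak | louder | than | words = 5 words.

5


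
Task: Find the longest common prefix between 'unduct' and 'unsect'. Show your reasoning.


Compare from the start: 2 characters match: 'un'. Mismatch at position 3: 'd' vs 's'.

un


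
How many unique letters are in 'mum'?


Unique letters in 'mum': {m, u} = 2 distinct letters.

2


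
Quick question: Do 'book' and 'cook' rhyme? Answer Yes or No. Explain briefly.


Rime (stressed vowel + following sounds) of 'book': -ook = /ʊk/
Rime of 'cook': -ook = /ʊk/
/ʊk/ and /ʊk/ are the same ending sound, so the words rhyme.

Yes


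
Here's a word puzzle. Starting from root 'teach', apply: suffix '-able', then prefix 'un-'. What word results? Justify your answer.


Step 1: Add suffix '-able' to 'teach' = 'teachable'
Step 2: Add prefix 'un-' to 'teachable' = 'unteachable'

unteachable


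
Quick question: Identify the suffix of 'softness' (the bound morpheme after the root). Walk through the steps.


The word 'softness' = 'soft' (root) + '-ness' (suffix). The suffix is '-ness'.

ness


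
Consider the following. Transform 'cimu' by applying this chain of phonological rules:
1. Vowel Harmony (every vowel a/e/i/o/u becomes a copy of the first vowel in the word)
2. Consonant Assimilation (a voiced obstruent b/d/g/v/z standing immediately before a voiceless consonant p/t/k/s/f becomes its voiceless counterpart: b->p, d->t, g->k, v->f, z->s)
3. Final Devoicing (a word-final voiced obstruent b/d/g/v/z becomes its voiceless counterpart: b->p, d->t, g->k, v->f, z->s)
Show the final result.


Starting form: 'cimu'
Rule 1: Vowel Harmony: all vowels become 'i' (matching first vowel). 'cimu' -> 'cimi'
Rule 2: Consonant Assimilation: no voiced obstruent (b/d/g/v/z) stands immediately before a voiceless consonant (p/t/k/s/f). No change.
Rule 3: Final Devoicing: the word ends in the vowel 'i', not a consonant. No change.
Final form: 'cimi'

cimi


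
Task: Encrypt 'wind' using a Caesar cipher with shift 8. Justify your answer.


Shift each letter by 8: w -> e, i -> q, n -> v, d -> l. Result: 'eqvl'.

eqvl


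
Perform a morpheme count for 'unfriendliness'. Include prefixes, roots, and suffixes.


Decomposition: un- (prefix) + friend (root) + -ly (suffix) + -ness (suffix) = 4 morpheme(s)

4 morphemes


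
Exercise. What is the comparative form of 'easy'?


Apply comparative formation (consonant + y: change y to i, add -er): 'easy' -> 'easier'.

easier


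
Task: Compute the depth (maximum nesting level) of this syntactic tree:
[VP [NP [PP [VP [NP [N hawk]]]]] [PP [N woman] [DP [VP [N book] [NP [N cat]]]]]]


Count bracket nesting levels:
'[' at pos 0: depth = 1
'[' at pos 4: depth = 2
'[' at pos 8: depth = 3
'[' at pos 12: depth = 4
'[' at pos 16: depth = 5
'[' at pos 20: depth = 6
'[' at pos 33: depth = 2
'[' at pos 37: depth = 3
'[' at pos 47: depth = 3
'[' at pos 51: depth = 4
'[' at pos 55: depth = 5
'[' at pos 64: depth = 5
'[' at pos 68: depth = 6
Maximum depth reached: 6

6


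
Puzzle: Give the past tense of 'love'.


Apply rule: Add -d (word ends in -e). 'love' becomes 'loved'.

loved


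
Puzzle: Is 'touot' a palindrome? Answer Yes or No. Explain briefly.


Forward: 'touot'
Reversed: 'touot'
They are identical.

Yes


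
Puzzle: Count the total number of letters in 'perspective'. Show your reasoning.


Spell out 'perspective' and number each letter: p(1), e(2), r(3), s(4), p(5), e(6), c(7), t(8), i(9), v(10), e(11). Total: 11 letters.

11


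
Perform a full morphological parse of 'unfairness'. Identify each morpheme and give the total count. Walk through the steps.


Step 1: Identify prefix: 'un' (meaning: not/reverse)
Step 2: Identify root: 'fair'
Step 3: Identify suffix(es): 'ness'
Decomposition: un- (prefix: not/reverse) + fair (root) + -ness (suffix: state of)
Total morphemes: 3

3 morphemes (un- (prefix: not/reverse) + fair (root) + -ness (suffix: state of))


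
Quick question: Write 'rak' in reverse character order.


Reverse 'rak' character by character: 'kar'.

kar


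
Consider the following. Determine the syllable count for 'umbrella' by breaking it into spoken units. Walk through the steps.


Break 'umbrella' into syllables: um-brel-la -> um | brel | la = 3 syllables

3 syllables


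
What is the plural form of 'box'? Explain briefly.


Apply rule: Add -es (sibilant/fricative ending). 'box' becomes 'boxes'.

boxes


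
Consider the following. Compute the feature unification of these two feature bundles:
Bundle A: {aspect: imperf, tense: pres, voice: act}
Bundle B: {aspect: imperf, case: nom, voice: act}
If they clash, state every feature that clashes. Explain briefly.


Compare features:
aspect: A=imperf vs B=imperf -> unified: imperf
case: A=_ vs B=nom -> unified: nom
tense: A=pres vs B=_ -> unified: pres
voice: A=act vs B=act -> unified: act
No clashes found.

Unified: {aspect: imperf, case: nom, tense: pres, voice: act}


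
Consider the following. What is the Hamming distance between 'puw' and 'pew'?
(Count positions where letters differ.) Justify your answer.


Alignment:
Position 1: 'p' vs 'p' = match
Position 2: 'u' vs 'e' = DIFFER
Position 3: 'w' vs 'w' = match
Total differences: 1

1


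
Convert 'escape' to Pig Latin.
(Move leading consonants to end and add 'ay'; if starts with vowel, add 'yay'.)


'escape' starts with a vowel, so add 'yay': 'escapeyay'.

escapeyay


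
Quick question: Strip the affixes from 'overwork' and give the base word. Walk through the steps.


Remove prefix 'over' from 'overwork' to get root 'work'.

work


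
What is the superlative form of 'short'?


Apply superlative formation (add -est): 'short' -> 'shortest'.

shortest


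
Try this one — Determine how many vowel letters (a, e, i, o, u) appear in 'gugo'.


Vowels in 'gugo': u, o = 2 vowels.

2


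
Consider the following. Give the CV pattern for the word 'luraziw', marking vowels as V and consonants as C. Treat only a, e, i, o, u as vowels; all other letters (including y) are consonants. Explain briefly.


Letter mapping: l = C, u = V, r = C, a = V, z = C, i = V, w = C.

CVCVCVC


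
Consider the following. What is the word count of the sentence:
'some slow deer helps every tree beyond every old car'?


Split into words: some | slow | deer | helps | every | tree | beyond | every | old | car = 10 words.

10


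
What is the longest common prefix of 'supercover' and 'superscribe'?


Compare from the start: 5 characters match: 'super'. Mismatch at position 6: 'c' vs 's'.

super


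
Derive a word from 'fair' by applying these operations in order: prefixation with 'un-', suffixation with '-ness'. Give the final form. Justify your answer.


Step 1: Add prefix 'un-' to 'fair' = 'unfair'
Step 2: Add suffix '-ness' to 'unfair' = 'unfairness'

unfairness


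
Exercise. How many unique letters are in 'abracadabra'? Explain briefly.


Unique letters in 'abracadabra': {a, b, c, d, r} = 5 distinct letters.

5


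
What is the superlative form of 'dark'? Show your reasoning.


Apply superlative formation (add -est): 'dark' -> 'darkest'.

darkest


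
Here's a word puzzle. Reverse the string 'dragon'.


Reverse 'dragon' character by character: 'nogard'.

nogard


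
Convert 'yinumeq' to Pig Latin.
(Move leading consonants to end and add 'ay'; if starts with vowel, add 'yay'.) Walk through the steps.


'yinumeq': move consonant cluster 'y' to end and add 'ay': 'inumeqyay'.

inumeqyay


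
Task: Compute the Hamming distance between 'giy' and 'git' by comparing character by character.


Alignment:
Position 1: 'g' vs 'g' = match
Position 2: 'i' vs 'i' = match
Position 3: 'y' vs 't' = DIFFER
Total differences: 1

1


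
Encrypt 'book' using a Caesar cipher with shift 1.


Shift each letter by 1: b -> c, o -> p, o -> p, k -> l. Result: 'cppl'.

cppl


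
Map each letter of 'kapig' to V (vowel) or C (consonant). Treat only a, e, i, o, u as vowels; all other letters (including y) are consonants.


Letter mapping: k = C, a = V, p = C, i = V, g = C.

CVCVC


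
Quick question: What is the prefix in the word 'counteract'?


The word 'counteract' = 'counter' (prefix) + 'act' (root). The prefix is 'counter'.

counter


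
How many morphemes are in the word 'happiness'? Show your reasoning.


Decomposition: happy (root) + -ness (suffix) = 2 morpheme(s)

2 morphemes


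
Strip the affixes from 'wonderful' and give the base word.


Remove suffix '-ful' from 'wonderful' to get root 'wonder'.

wonder


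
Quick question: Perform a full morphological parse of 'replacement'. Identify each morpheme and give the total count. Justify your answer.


Step 1: Identify prefix: 're' (meaning: again)
Step 2: Identify root: 'place'
Step 3: Identify suffix(es): 'ment'
Decomposition: re- (prefix: again) + place (root) + -ment (suffix: action/result)
Total morphemes: 3

3 morphemes (re- (prefix: again) + place (root) + -ment (suffix: action/result))


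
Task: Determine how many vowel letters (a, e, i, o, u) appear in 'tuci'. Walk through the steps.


Vowels in 'tuci': u, i = 2 vowels.

2


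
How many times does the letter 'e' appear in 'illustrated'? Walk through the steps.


Letter 'e' in 'illustrated': found at position(s) 10 = 1 occurrence(s).

1


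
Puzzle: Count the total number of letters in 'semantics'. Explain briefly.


Spell out 'semantics' and number each letter: s(1), e(2), m(3), a(4), n(5), t(6), i(7), c(8), s(9). Total: 9 letters.

9


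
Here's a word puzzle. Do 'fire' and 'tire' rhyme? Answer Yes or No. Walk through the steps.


Rime (stressed vowel + following sounds) of 'fire': -ire = /aɪər/
Rime of 'tire': -ire = /aɪər/
/aɪər/ and /aɪər/ are the same ending sound, so the words rhyme.

Yes


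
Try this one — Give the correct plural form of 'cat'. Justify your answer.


Apply rule: Add -s. 'cat' becomes 'cats'.

cats


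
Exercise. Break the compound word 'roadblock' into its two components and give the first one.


Split 'roadblock' into 'road' + 'block'. The first part is 'road'.

road


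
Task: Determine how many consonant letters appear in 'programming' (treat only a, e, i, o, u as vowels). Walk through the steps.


Consonants in 'programming': p, r, g, r, m, m, n, g = 8 consonants.

8


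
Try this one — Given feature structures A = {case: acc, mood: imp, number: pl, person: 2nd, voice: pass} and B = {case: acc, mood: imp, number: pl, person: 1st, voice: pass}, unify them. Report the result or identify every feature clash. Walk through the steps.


Compare features:
case: A=acc vs B=acc -> unified: acc
mood: A=imp vs B=imp -> unified: imp
number: A=pl vs B=pl -> unified: pl
person: A=2nd vs B=1st -> CLASH
voice: A=pass vs B=pass -> unified: pass
Clash detected on feature 'person' (2nd vs 1st); unification fails.

CLASH on 'person' (2nd vs 1st)


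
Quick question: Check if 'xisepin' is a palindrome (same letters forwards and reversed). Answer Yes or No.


Forward: 'xisepin'
Reversed: 'nipesix'
They differ.

No


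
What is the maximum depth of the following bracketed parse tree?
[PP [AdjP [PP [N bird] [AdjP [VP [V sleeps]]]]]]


Count bracket nesting levels:
'[' at pos 0: depth = 1
'[' at pos 4: depth = 2
'[' at pos 10: depth = 3
'[' at pos 14: depth = 4
'[' at pos 23: depth = 4
'[' at pos 29: depth = 5
'[' at pos 33: depth = 6
Maximum depth reached: 6

6


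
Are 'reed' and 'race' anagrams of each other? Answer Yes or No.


Sorted letters of 'reed': 'deer'
Sorted letters of 'race': 'acer'
They do not match.

No


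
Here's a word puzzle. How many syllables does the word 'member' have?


Break 'member' into syllables: mem-ber -> mem | ber = 2 syllables

2 syllables


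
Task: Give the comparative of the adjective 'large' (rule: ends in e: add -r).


Apply comparative formation (ends in e: add -r): 'large' -> 'larger'.

larger


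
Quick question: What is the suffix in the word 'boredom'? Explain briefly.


The word 'boredom' = 'bore' (root) + '-dom' (suffix). The suffix is '-dom'.

dom


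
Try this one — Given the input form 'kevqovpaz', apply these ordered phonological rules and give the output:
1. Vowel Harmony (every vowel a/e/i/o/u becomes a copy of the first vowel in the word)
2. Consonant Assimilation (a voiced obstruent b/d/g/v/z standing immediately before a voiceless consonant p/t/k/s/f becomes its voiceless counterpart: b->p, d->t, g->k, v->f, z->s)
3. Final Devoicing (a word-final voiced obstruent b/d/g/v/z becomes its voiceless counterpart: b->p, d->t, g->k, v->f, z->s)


Starting form: 'kevqovpaz'
Rule 1: Vowel Harmony: all vowels become 'e' (matching first vowel). 'kevqovpaz' -> 'kevqevpez'
Rule 2: Consonant Assimilation: voiced obstruent before voiceless consonant becomes voiceless ('vp' -> 'fp'). 'kevqevpez' -> 'kevqefpez'
Rule 3: Final Devoicing: word-final voiced obstruent 'z' becomes voiceless 's'. 'kevqefpez' -> 'kevqefpes'
Final form: 'kevqefpes'

kevqefpes


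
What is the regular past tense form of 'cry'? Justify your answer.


Apply rule: Change -y to -ied. 'cry' becomes 'cried'.

cried


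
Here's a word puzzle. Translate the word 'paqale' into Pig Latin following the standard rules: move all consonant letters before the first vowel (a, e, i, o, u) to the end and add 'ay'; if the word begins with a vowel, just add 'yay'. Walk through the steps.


'paqale': move consonant cluster 'p' to end and add 'ay': 'aqalepay'.

aqalepay


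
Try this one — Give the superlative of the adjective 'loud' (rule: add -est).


Apply superlative formation (add -est): 'loud' -> 'loudest'.

loudest


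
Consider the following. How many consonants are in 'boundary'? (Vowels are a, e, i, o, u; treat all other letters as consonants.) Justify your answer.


Consonants in 'boundary': b, n, d, r, y = 5 consonants.

5


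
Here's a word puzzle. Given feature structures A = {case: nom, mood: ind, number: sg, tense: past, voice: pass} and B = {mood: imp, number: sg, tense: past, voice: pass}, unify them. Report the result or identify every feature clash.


Compare features:
case: A=nom vs B=_ -> unified: nom
mood: A=ind vs B=imp -> CLASH
number: A=sg vs B=sg -> unified: sg
tense: A=past vs B=past -> unified: past
voice: A=pass vs B=pass -> unified: pass
Clash detected on feature 'mood' (ind vs imp); unification fails.

CLASH on 'mood' (ind vs imp)


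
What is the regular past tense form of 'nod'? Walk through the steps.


Apply rule: Double final consonant and add -ed. 'nod' becomes 'nodded'.

nodded


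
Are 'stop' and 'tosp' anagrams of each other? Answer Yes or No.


Sorted letters of 'stop': 'opst'
Sorted letters of 'tosp': 'opst'
They match.

Yes


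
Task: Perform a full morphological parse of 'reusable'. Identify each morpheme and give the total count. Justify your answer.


Step 1: Identify prefix: 're' (meaning: again)
Step 2: Identify root: 'use'
Step 3: Identify suffix(es): 'able'
Decomposition: re- (prefix: again) + use (root) + -able (suffix: capable of)
Total morphemes: 3

3 morphemes (re- (prefix: again) + use (root) + -able (suffix: capable of))
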